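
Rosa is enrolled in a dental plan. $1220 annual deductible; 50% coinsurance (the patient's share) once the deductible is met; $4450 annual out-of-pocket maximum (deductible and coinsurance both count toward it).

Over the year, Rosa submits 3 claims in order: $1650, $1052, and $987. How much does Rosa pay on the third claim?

$493.50

Claim 1 ($1650): $1220 to deductible, leaving $430; coinsurance $430 × 50% = $215. Patient pays $1435; OOP now $1435.
Claim 2 ($1052): deductible already satisfied, so patient's share is 50% × $1052 = $526. Patient owes $526 (running OOP $1961).
Claim 3 ($987): deductible met; 50% of $987 = $493.50. Patient pays $493.50; OOP now $2454.50.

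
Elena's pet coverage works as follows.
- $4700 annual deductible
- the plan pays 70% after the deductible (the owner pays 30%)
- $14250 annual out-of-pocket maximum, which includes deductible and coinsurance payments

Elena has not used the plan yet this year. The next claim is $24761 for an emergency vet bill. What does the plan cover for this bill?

$14042.70

Nothing has been paid toward the $4700 deductible, so the first $4700 of this charge is applied there.
After the $4700 deductible portion, $24761 − $4700 = $20061 is subject to coinsurance.
Owner's 30% share of $20061 is $6018.30.
So the owner owes $4700 + $6018.30 = $10718.30 before any cap.
Total out-of-pocket so far would be $0 + $10718.30 = $10718.30, below the $14250 cap — no reduction.
The plan picks up $24761 − $10718.30 = $14042.70.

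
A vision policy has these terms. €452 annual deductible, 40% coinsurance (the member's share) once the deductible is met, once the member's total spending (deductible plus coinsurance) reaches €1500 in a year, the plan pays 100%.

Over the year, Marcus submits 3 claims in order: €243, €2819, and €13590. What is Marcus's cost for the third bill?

Claim 1 — €243: fully absorbed by the deductible. Member pays €243; OOP now €243.
Claim 2 — €2819: €209 finishes the deductible; €2610 goes to coinsurance; member's 40% is €1044. Cost to member: €1253. OOP to date €1496.
Claim 3 — €13590: deductible already satisfied, so member's share is 40% × €13590 = €5436. OOP would hit €6932 > €1500, so the cap limits the member to €1500 − €1496 = €4.

€4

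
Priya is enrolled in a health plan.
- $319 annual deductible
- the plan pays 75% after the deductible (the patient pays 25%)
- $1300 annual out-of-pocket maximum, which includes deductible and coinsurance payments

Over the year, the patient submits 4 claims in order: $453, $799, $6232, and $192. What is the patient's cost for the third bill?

$747.75

Bill 1, $453: $319 finishes the deductible; $134 goes to coinsurance; coinsurance $134 × 25% = $33.50. Patient owes $352.50 (running OOP $352.50).
Bill 2, $799: deductible already satisfied, so patient's share is 25% × $799 = $199.75. Cost to patient: $199.75. OOP to date $552.25.
Bill 3, $6232: deductible already satisfied, so patient's share is 25% × $6232 = $1558. OOP would hit $2110.25 > $1300, so the cap limits the patient to $1300 − $552.25 = $747.75.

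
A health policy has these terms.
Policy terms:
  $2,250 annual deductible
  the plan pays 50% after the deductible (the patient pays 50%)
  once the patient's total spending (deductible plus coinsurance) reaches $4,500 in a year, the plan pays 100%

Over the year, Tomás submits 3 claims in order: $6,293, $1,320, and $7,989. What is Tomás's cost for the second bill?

Claim 1 ($6,293): $2,250 to deductible, leaving $4,043; 50% of $4,043 = $2,021.50. Patient owes $4,271.50 (running OOP $4,271.50).
Claim 2 ($1,320): 50% coinsurance on $1,320 = $660. Adding that to $4,271.50 gives $4,931.50, past the $4,500 cap; patient pays only $4,500 − $4,271.50 = $228.50.

$228.50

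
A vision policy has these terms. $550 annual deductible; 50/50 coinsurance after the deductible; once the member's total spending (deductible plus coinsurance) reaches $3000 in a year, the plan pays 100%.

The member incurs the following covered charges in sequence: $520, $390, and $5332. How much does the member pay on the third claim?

Claim 1 ($520): fully absorbed by the deductible. Member owes $520 (running OOP $520).
Claim 2 ($390): deductible takes $30, $360 remains; 50% of $360 = $180. Member owes $210 (running OOP $730).
Claim 3 ($5332): deductible already satisfied, so member's share is 50% × $5332 = $2666. Adding that to $730 gives $3396, past the $3000 cap; member pays only $3000 − $730 = $2270.

$2270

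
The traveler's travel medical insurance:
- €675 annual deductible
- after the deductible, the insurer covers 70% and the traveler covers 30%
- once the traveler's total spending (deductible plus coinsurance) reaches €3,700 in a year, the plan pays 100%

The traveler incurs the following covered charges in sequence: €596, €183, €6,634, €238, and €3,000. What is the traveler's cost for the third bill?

Claim 1 — €596: entire amount goes to the deductible. Cost to traveler: €596. OOP to date €596.
Claim 2 — €183: deductible takes €79, €104 remains; traveler's 30% is €31.20. Cost to traveler: €110.20. OOP to date €706.20.
Claim 3 — €6,634: deductible already satisfied, so traveler's share is 30% × €6,634 = €1,990.20. Traveler owes €1,990.20 (running OOP €2,696.40).

€1,990.20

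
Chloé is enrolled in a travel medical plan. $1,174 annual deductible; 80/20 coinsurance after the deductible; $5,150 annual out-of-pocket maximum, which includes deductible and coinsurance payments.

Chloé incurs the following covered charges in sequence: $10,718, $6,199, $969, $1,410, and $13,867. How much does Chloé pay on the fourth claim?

Claim 1 — $10,718: deductible takes $1,174, $9,544 remains; coinsurance $9,544 × 20% = $1,908.80. Traveler pays $3,082.80; OOP now $3,082.80.
Claim 2 — $6,199: deductible met; 20% of $6,199 = $1,239.80. Traveler owes $1,239.80 (running OOP $4,322.60).
Claim 3 — $969: 20% coinsurance on $969 = $193.80. Traveler owes $193.80 (running OOP $4,516.40).
Claim 4 — $1,410: 20% coinsurance on $1,410 = $282. Traveler owes $282 (running OOP $4,798.40).

$282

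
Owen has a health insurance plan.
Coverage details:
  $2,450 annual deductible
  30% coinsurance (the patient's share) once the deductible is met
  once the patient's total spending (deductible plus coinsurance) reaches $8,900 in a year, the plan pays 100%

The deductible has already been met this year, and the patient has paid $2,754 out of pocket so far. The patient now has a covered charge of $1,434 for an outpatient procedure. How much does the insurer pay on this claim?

$1,003.80

The deductible is already satisfied, so the full bill goes to coinsurance.
Coinsurance: $1,434 × 30% = $430.20.
Total out-of-pocket so far would be $2,754 + $430.20 = $3,184.20, below the $8,900 cap — no reduction.
The insurer covers the remainder: $1,434 − $430.20 = $1,003.80.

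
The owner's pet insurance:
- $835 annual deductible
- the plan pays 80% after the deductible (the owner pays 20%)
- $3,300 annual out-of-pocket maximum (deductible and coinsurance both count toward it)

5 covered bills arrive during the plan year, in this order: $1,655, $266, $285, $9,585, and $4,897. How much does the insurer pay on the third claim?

$228

Bill 1, $1,655: $835 finishes the deductible; $820 goes to coinsurance; 20% of $820 = $164. Owner owes $999 (running OOP $999). Plan pays $1,655 − $999 = $656.
Bill 2, $266: deductible met; 20% of $266 = $53.20. Cost to owner: $53.20. OOP to date $1,052.20. Plan pays $266 − $53.20 = $212.80.
Bill 3, $285: 20% coinsurance on $285 = $57. Owner owes $57 (running OOP $1,109.20). Insurer: $285 − $57 = $228.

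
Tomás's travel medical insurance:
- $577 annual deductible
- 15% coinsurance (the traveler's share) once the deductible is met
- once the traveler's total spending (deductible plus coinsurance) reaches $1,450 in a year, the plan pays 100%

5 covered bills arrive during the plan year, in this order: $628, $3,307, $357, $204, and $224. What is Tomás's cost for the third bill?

$53.55

Claim 1 ($628): $577 finishes the deductible; $51 goes to coinsurance; 15% of $51 = $7.65. Cost to traveler: $584.65. OOP to date $584.65.
Claim 2 ($3,307): deductible met; 15% of $3,307 = $496.05. Cost to traveler: $496.05. OOP to date $1,080.70.
Claim 3 ($357): 15% coinsurance on $357 = $53.55. Traveler pays $53.55; OOP now $1,134.25.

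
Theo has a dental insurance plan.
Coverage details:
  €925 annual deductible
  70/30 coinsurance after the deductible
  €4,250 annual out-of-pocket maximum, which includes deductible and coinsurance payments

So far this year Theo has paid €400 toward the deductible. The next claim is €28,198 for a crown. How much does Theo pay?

Deductible still to meet: €925 − €400 = €525.
The remaining €27,673 (= €28,198 − €525) moves to coinsurance.
Patient's 30% share of €27,673 is €8,301.90.
That puts the patient's cost at €525 + €8,301.90 = €8,826.90 before any cap.
Year-to-date out-of-pocket would reach €400 + €8,826.90 = €9,226.90, above the €4,250 maximum, so the patient pays only €4,250 − €400 = €3,850.

€3,850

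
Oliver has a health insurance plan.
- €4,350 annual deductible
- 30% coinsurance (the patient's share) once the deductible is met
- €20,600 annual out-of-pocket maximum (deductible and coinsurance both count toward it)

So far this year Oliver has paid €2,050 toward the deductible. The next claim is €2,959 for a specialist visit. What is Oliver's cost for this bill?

€2,497.70

Remaining deductible: €4,350 − €2,050 = €2,300.
That leaves €2,959 − €2,300 = €659 for coinsurance.
Coinsurance: €659 × 30% = €197.70.
That puts the patient's cost at €2,300 + €197.70 = €2,497.70 before any cap.
Cumulative spending €2,050 + €2,497.70 = €4,547.70 stays under the €20,600 maximum.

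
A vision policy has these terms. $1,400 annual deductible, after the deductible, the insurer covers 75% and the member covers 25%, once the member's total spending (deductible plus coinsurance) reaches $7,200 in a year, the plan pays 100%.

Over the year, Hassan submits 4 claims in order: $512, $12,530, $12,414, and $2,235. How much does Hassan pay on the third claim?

Bill 1, $512: entire amount goes to the deductible. Member owes $512 (running OOP $512).
Bill 2, $12,530: deductible takes $888, $11,642 remains; 25% of $11,642 = $2,910.50. Member owes $3,798.50 (running OOP $4,310.50).
Bill 3, $12,414: 25% coinsurance on $12,414 = $3,103.50. That would push OOP to $7,414, over the $7,200 cap, so member pays $7,200 − $4,310.50 = $2,889.50.

$2,889.50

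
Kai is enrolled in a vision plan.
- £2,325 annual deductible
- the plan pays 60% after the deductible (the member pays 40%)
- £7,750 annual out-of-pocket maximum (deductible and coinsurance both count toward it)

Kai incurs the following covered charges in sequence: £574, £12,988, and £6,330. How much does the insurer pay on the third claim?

£5,399.80

Claim 1 — £574: fully absorbed by the deductible. Member owes £574 (running OOP £574). Plan pays £574 − £574 = £0.
Claim 2 — £12,988: £1,751 finishes the deductible; £11,237 goes to coinsurance; 40% of £11,237 = £4,494.80. Member owes £6,245.80 (running OOP £6,819.80). Insurer: £12,988 − £6,245.80 = £6,742.20.
Claim 3 — £6,330: 40% coinsurance on £6,330 = £2,532. OOP would hit £9,351.80 > £7,750, so the cap limits the member to £7,750 − £6,819.80 = £930.20. Insurer: £6,330 − £930.20 = £5,399.80.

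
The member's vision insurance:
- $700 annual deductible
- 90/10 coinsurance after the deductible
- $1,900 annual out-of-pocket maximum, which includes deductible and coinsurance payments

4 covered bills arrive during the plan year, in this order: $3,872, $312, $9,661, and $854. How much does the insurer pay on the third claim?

$8,809.40

Claim 1 — $3,872: $700 to deductible, leaving $3,172; 10% of $3,172 = $317.20. Member owes $1,017.20 (running OOP $1,017.20). Plan pays $3,872 − $1,017.20 = $2,854.80.
Claim 2 — $312: 10% coinsurance on $312 = $31.20. Member pays $31.20; OOP now $1,048.40. Insurer: $312 − $31.20 = $280.80.
Claim 3 — $9,661: deductible met; 10% of $9,661 = $966.10. That would push OOP to $2,014.50, over the $1,900 cap, so member pays $1,900 − $1,048.40 = $851.60. Plan pays $9,661 − $851.60 = $8,809.40.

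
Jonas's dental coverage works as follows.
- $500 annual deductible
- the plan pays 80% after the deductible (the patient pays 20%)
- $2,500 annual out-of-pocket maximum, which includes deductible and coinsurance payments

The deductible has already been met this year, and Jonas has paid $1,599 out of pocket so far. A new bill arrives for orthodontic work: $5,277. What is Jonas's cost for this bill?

$901

With the deductible met, the entire $5,277 is subject to coinsurance.
20% of $5,277 = $1,055.40 falls to the patient.
That would bring total out-of-pocket to $2,654.40, past the $2,500 cap. The patient is capped at $2,500 − $1,599 = $901 on this claim.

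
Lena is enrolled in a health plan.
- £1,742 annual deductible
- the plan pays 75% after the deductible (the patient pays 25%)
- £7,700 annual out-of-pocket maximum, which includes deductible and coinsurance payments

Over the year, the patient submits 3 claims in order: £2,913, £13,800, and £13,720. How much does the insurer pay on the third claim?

Claim 1 — £2,913: £1,742 to deductible, leaving £1,171; patient's 25% is £292.75. Patient owes £2,034.75 (running OOP £2,034.75). Insurer: £2,913 − £2,034.75 = £878.25.
Claim 2 — £13,800: 25% coinsurance on £13,800 = £3,450. Patient pays £3,450; OOP now £5,484.75. Insurer: £13,800 − £3,450 = £10,350.
Claim 3 — £13,720: deductible already satisfied, so patient's share is 25% × £13,720 = £3,430. OOP would hit £8,914.75 > £7,700, so the cap limits the patient to £7,700 − £5,484.75 = £2,215.25. Insurer: £13,720 − £2,215.25 = £11,504.75.

£11,504.75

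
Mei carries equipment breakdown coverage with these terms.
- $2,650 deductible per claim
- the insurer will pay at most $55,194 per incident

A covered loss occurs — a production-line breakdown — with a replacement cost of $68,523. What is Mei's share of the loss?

$13,329

Subtract the deductible: $68,523 − $2,650 = $65,873.
Since $65,873 > $55,194, the payout is capped at $55,194.
Out of pocket: $68,523 − $55,194 = $13,329.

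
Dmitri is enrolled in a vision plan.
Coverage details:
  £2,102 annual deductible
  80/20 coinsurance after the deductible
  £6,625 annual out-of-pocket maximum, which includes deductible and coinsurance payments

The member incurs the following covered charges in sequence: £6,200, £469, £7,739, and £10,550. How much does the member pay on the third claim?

#1 (£6,200): £2,102 finishes the deductible; £4,098 goes to coinsurance; member's 20% is £819.60. Member pays £2,921.60; OOP now £2,921.60.
#2 (£469): 20% coinsurance on £469 = £93.80. Cost to member: £93.80. OOP to date £3,015.40.
#3 (£7,739): deductible already satisfied, so member's share is 20% × £7,739 = £1,547.80. Cost to member: £1,547.80. OOP to date £4,563.20.

£1,547.80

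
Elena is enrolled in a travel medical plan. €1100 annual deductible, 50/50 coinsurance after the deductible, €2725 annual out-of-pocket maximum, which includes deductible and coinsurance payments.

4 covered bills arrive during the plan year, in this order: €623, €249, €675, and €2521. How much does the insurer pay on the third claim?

Bill 1, €623: entire amount goes to the deductible. Traveler owes €623 (running OOP €623). Plan pays €623 − €623 = €0.
Bill 2, €249: fully absorbed by the deductible. Traveler owes €249 (running OOP €872). Plan pays €249 − €249 = €0.
Bill 3, €675: €228 finishes the deductible; €447 goes to coinsurance; coinsurance €447 × 50% = €223.50. Cost to traveler: €451.50. OOP to date €1323.50. Insurer: €675 − €451.50 = €223.50.

€223.50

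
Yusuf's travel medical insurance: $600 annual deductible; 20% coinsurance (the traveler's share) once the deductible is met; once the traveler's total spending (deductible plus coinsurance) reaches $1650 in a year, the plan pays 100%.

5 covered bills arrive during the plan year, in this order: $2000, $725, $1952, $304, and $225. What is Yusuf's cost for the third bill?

$390.40

Bill 1, $2000: $600 finishes the deductible; $1400 goes to coinsurance; coinsurance $1400 × 20% = $280. Traveler pays $880; OOP now $880.
Bill 2, $725: deductible met; 20% of $725 = $145. Traveler owes $145 (running OOP $1025).
Bill 3, $1952: 20% coinsurance on $1952 = $390.40. Traveler owes $390.40 (running OOP $1415.40).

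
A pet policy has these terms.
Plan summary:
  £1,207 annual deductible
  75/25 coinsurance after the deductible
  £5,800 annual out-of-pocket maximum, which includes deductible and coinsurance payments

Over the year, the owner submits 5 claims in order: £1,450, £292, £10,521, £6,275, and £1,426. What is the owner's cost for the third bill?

£2,630.25

Claim 1 — £1,450: £1,207 finishes the deductible; £243 goes to coinsurance; owner's 25% is £60.75. Cost to owner: £1,267.75. OOP to date £1,267.75.
Claim 2 — £292: deductible met; 25% of £292 = £73. Owner pays £73; OOP now £1,340.75.
Claim 3 — £10,521: deductible already satisfied, so owner's share is 25% × £10,521 = £2,630.25. Owner owes £2,630.25 (running OOP £3,971).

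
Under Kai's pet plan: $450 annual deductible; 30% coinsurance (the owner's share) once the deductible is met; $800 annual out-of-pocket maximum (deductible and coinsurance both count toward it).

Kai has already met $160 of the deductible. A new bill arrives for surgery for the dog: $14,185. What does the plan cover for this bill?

$160 of the $450 deductible is already met, leaving $290.
The remaining $13,895 (= $14,185 − $290) moves to coinsurance.
Coinsurance: $13,895 × 30% = $4,168.50.
Owner responsibility before any cap: $290 + $4,168.50 = $4,458.50.
Adding $4,458.50 to the $160 already spent would give $4,618.50, which exceeds the $800 cap; the owner pays just $800 − $160 = $640.
Insurer pays the balance: $14,185 − $640 = $13,545.

$13,545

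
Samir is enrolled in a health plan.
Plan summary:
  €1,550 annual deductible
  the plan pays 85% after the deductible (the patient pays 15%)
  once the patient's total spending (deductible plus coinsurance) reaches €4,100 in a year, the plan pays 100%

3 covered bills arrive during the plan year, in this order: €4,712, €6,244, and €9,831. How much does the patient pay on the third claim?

€1,139.10

#1 (€4,712): €1,550 to deductible, leaving €3,162; coinsurance €3,162 × 15% = €474.30. Patient pays €2,024.30; OOP now €2,024.30.
#2 (€6,244): 15% coinsurance on €6,244 = €936.60. Patient owes €936.60 (running OOP €2,960.90).
#3 (€9,831): deductible met; 15% of €9,831 = €1,474.65. Adding that to €2,960.90 gives €4,435.55, past the €4,100 cap; patient pays only €4,100 − €2,960.90 = €1,139.10.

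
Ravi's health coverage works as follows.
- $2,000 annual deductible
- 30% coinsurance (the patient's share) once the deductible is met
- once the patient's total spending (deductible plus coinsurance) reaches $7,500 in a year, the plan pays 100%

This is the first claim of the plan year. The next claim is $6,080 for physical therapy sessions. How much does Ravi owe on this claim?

Deductible not yet touched, so the first $2,000 of the bill goes to the deductible.
The remaining $4,080 (= $6,080 − $2,000) moves to coinsurance.
Coinsurance: $4,080 × 30% = $1,224.
That puts the patient's cost at $2,000 + $1,224 = $3,224 before any cap.
Cumulative spending $0 + $3,224 = $3,224 stays under the $7,500 maximum.

$3,224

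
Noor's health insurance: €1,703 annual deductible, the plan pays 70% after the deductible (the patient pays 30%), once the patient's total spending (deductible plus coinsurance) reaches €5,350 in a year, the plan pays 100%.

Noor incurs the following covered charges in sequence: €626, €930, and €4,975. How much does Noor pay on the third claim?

€1,595.40

Claim 1 — €626: fully absorbed by the deductible. Cost to patient: €626. OOP to date €626.
Claim 2 — €930: all of it applies to the deductible. Patient owes €930 (running OOP €1,556).
Claim 3 — €4,975: €147 finishes the deductible; €4,828 goes to coinsurance; 30% of €4,828 = €1,448.40. Cost to patient: €1,595.40. OOP to date €3,151.40.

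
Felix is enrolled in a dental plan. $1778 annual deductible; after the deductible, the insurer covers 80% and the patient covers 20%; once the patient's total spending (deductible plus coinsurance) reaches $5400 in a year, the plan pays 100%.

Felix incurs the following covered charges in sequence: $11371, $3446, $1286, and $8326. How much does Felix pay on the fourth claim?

$757

Claim 1 — $11371: $1778 finishes the deductible; $9593 goes to coinsurance; 20% of $9593 = $1918.60. Patient owes $3696.60 (running OOP $3696.60).
Claim 2 — $3446: deductible met; 20% of $3446 = $689.20. Patient pays $689.20; OOP now $4385.80.
Claim 3 — $1286: deductible met; 20% of $1286 = $257.20. Patient pays $257.20; OOP now $4643.
Claim 4 — $8326: deductible already satisfied, so patient's share is 20% × $8326 = $1665.20. Adding that to $4643 gives $6308.20, past the $5400 cap; patient pays only $5400 − $4643 = $757.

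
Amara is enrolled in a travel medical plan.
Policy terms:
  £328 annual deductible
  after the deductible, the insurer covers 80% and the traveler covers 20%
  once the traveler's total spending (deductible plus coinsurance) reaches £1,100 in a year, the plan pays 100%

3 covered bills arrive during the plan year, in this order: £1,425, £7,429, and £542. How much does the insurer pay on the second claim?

£6,876.40

Bill 1, £1,425: £328 to deductible, leaving £1,097; traveler's 20% is £219.40. Cost to traveler: £547.40. OOP to date £547.40. Insurer: £1,425 − £547.40 = £877.60.
Bill 2, £7,429: 20% coinsurance on £7,429 = £1,485.80. OOP would hit £2,033.20 > £1,100, so the cap limits the traveler to £1,100 − £547.40 = £552.60. Plan pays £7,429 − £552.60 = £6,876.40.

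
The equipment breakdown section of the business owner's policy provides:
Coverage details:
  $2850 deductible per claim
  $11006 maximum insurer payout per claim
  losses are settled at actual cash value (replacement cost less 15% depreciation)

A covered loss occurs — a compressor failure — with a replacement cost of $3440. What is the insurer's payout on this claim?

$74

Actual cash value after 15% depreciation: $3440 × 85% = $2924.
Subtract the deductible: $2924 − $2850 = $74.
$74 is within the $11006 limit, so the insurer pays $74.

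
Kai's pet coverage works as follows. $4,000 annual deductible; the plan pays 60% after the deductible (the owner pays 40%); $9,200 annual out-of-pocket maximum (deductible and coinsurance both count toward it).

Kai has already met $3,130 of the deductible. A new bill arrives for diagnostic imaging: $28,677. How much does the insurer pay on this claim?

$3,130 of the $4,000 deductible is already met, leaving $870.
That leaves $28,677 − $870 = $27,807 for coinsurance.
Owner's 40% share of $27,807 is $11,122.80.
That puts the owner's cost at $870 + $11,122.80 = $11,992.80 before any cap.
Adding $11,992.80 to the $3,130 already spent would give $15,122.80, which exceeds the $9,200 cap; the owner pays just $9,200 − $3,130 = $6,070.
Insurer pays the balance: $28,677 − $6,070 = $22,607.

$22,607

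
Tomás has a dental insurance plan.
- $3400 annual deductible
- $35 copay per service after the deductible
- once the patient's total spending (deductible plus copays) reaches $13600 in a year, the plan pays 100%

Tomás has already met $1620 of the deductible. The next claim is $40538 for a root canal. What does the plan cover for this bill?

$38723

Deductible still to meet: $3400 − $1620 = $1780.
The remaining $38758 (= $40538 − $1780) moves to the copay.
Copay on this service: $35.
That puts the patient's cost at $1780 + $35 = $1815 before any cap.
Cumulative spending $1620 + $1815 = $3435 stays under the $13600 maximum.
The insurer covers the remainder: $40538 − $1815 = $38723.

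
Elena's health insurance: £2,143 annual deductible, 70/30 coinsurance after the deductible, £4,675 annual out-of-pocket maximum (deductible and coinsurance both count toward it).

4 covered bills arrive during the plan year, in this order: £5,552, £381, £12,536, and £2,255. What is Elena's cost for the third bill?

£1,395

Claim 1 (£5,552): deductible takes £2,143, £3,409 remains; 30% of £3,409 = £1,022.70. Patient owes £3,165.70 (running OOP £3,165.70).
Claim 2 (£381): deductible met; 30% of £381 = £114.30. Cost to patient: £114.30. OOP to date £3,280.
Claim 3 (£12,536): deductible met; 30% of £12,536 = £3,760.80. OOP would hit £7,040.80 > £4,675, so the cap limits the patient to £4,675 − £3,280 = £1,395.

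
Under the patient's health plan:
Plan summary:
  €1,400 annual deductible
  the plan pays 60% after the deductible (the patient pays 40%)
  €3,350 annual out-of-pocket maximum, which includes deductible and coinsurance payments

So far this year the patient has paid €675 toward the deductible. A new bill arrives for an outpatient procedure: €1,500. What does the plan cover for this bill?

€675 of the €1,400 deductible is already met, leaving €725.
After the €725 deductible portion, €1,500 − €725 = €775 is subject to coinsurance.
40% of €775 = €310 falls to the patient.
That puts the patient's cost at €725 + €310 = €1,035 before any cap.
Total out-of-pocket so far would be €675 + €1,035 = €1,710, below the €3,350 cap — no reduction.
The plan picks up €1,500 − €1,035 = €465.

€465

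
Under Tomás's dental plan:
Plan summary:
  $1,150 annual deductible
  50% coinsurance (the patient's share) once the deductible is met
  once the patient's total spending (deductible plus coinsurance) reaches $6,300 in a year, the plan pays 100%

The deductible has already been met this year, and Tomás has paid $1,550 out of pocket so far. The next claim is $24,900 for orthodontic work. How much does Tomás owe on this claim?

With the deductible met, the entire $24,900 is subject to coinsurance.
50% of $24,900 = $12,450 falls to the patient.
Year-to-date out-of-pocket would reach $1,550 + $12,450 = $14,000, above the $6,300 maximum, so the patient pays only $6,300 − $1,550 = $4,750.

$4,750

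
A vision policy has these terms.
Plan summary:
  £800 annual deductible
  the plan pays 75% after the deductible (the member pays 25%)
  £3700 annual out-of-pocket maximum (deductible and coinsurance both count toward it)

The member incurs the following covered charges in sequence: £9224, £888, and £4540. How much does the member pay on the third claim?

#1 (£9224): £800 to deductible, leaving £8424; coinsurance £8424 × 25% = £2106. Member owes £2906 (running OOP £2906).
#2 (£888): deductible already satisfied, so member's share is 25% × £888 = £222. Cost to member: £222. OOP to date £3128.
#3 (£4540): deductible already satisfied, so member's share is 25% × £4540 = £1135. That would push OOP to £4263, over the £3700 cap, so member pays £3700 − £3128 = £572.

£572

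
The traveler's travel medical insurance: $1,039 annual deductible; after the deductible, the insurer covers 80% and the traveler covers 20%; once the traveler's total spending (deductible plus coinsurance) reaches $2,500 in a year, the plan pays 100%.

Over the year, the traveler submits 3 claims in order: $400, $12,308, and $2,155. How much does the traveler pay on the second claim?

Claim 1 ($400): fully absorbed by the deductible. Traveler owes $400 (running OOP $400).
Claim 2 ($12,308): $639 to deductible, leaving $11,669; traveler's 20% is $2,333.80. Deductible plus coinsurance: $639 + $2,333.80 = $2,972.80. OOP would hit $3,372.80 > $2,500, so the cap limits the traveler to $2,500 − $400 = $2,100.

$2,100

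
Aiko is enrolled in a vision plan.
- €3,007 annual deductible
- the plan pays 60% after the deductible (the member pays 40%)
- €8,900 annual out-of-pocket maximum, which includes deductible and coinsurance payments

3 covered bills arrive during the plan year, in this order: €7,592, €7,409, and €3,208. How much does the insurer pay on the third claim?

€2,112.60

Bill 1, €7,592: deductible takes €3,007, €4,585 remains; member's 40% is €1,834. Member pays €4,841; OOP now €4,841. Plan pays €7,592 − €4,841 = €2,751.
Bill 2, €7,409: 40% coinsurance on €7,409 = €2,963.60. Member owes €2,963.60 (running OOP €7,804.60). Plan pays €7,409 − €2,963.60 = €4,445.40.
Bill 3, €3,208: deductible met; 40% of €3,208 = €1,283.20. OOP would hit €9,087.80 > €8,900, so the cap limits the member to €8,900 − €7,804.60 = €1,095.40. Plan pays €3,208 − €1,095.40 = €2,112.60.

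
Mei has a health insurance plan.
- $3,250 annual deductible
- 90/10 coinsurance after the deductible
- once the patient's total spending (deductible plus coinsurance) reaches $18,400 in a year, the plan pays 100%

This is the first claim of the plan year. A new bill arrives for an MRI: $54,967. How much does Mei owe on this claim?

$8,421.70

Nothing has been paid toward the $3,250 deductible, so the first $3,250 of this charge is applied there.
The remaining $51,717 (= $54,967 − $3,250) moves to coinsurance.
Coinsurance: $51,717 × 10% = $5,171.70.
So the patient owes $3,250 + $5,171.70 = $8,421.70 before any cap.
Cumulative spending $0 + $8,421.70 = $8,421.70 stays under the $18,400 maximum.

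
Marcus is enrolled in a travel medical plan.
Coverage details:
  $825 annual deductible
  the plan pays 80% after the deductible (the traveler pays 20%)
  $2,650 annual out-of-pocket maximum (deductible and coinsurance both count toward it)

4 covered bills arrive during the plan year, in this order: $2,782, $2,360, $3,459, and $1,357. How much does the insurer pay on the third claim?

#1 ($2,782): deductible takes $825, $1,957 remains; coinsurance $1,957 × 20% = $391.40. Traveler pays $1,216.40; OOP now $1,216.40. Plan pays $2,782 − $1,216.40 = $1,565.60.
#2 ($2,360): 20% coinsurance on $2,360 = $472. Cost to traveler: $472. OOP to date $1,688.40. Insurer: $2,360 − $472 = $1,888.
#3 ($3,459): deductible already satisfied, so traveler's share is 20% × $3,459 = $691.80. Traveler pays $691.80; OOP now $2,380.20. Insurer: $3,459 − $691.80 = $2,767.20.

$2,767.20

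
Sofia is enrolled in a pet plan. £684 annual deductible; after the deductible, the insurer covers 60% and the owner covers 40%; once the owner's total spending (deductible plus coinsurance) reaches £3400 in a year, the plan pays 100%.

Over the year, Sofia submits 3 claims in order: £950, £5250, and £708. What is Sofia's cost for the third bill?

£283.20

Bill 1, £950: deductible takes £684, £266 remains; 40% of £266 = £106.40. Owner pays £790.40; OOP now £790.40.
Bill 2, £5250: deductible met; 40% of £5250 = £2100. Owner pays £2100; OOP now £2890.40.
Bill 3, £708: deductible met; 40% of £708 = £283.20. Owner pays £283.20; OOP now £3173.60.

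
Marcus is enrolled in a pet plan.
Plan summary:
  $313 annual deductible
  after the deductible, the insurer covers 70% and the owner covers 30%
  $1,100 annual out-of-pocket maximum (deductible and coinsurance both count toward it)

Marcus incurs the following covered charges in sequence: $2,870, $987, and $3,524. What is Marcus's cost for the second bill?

Claim 1 — $2,870: $313 finishes the deductible; $2,557 goes to coinsurance; coinsurance $2,557 × 30% = $767.10. Owner owes $1,080.10 (running OOP $1,080.10).
Claim 2 — $987: deductible met; 30% of $987 = $296.10. OOP would hit $1,376.20 > $1,100, so the cap limits the owner to $1,100 − $1,080.10 = $19.90.

$19.90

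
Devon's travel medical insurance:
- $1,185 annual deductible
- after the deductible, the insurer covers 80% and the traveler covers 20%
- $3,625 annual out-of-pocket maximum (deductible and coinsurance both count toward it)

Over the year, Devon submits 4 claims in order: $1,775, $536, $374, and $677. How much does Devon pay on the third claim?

$74.80

Claim 1 ($1,775): deductible takes $1,185, $590 remains; coinsurance $590 × 20% = $118. Traveler owes $1,303 (running OOP $1,303).
Claim 2 ($536): deductible met; 20% of $536 = $107.20. Traveler owes $107.20 (running OOP $1,410.20).
Claim 3 ($374): 20% coinsurance on $374 = $74.80. Cost to traveler: $74.80. OOP to date $1,485.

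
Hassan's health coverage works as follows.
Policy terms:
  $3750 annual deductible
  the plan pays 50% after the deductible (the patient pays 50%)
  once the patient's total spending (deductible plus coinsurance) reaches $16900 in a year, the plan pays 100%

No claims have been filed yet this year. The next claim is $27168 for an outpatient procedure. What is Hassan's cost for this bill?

Deductible not yet touched, so the first $3750 of the bill goes to the deductible.
The remaining $23418 (= $27168 − $3750) moves to coinsurance.
Patient's 50% share of $23418 is $11709.
So the patient owes $3750 + $11709 = $15459 before any cap.
Cumulative spending $0 + $15459 = $15459 stays under the $16900 maximum.

$15459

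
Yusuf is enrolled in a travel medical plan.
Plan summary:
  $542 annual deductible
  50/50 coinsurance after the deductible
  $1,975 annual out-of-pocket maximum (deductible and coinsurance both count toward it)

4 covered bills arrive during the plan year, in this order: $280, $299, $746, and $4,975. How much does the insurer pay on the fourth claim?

Claim 1 ($280): all of it applies to the deductible. Cost to traveler: $280. OOP to date $280. Insurer: $280 − $280 = $0.
Claim 2 ($299): deductible takes $262, $37 remains; 50% of $37 = $18.50. Traveler pays $280.50; OOP now $560.50. Plan pays $299 − $280.50 = $18.50.
Claim 3 ($746): deductible already satisfied, so traveler's share is 50% × $746 = $373. Cost to traveler: $373. OOP to date $933.50. Insurer: $746 − $373 = $373.
Claim 4 ($4,975): 50% coinsurance on $4,975 = $2,487.50. That would push OOP to $3,421, over the $1,975 cap, so traveler pays $1,975 − $933.50 = $1,041.50. Plan pays $4,975 − $1,041.50 = $3,933.50.

$3,933.50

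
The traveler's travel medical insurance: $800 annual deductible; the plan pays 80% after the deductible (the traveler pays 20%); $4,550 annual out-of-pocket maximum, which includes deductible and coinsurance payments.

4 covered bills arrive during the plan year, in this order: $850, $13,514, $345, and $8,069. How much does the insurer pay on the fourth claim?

$7,100.80

Claim 1 ($850): deductible takes $800, $50 remains; traveler's 20% is $10. Cost to traveler: $810. OOP to date $810. Plan pays $850 − $810 = $40.
Claim 2 ($13,514): deductible met; 20% of $13,514 = $2,702.80. Traveler owes $2,702.80 (running OOP $3,512.80). Plan pays $13,514 − $2,702.80 = $10,811.20.
Claim 3 ($345): deductible already satisfied, so traveler's share is 20% × $345 = $69. Traveler owes $69 (running OOP $3,581.80). Plan pays $345 − $69 = $276.
Claim 4 ($8,069): deductible already satisfied, so traveler's share is 20% × $8,069 = $1,613.80. That would push OOP to $5,195.60, over the $4,550 cap, so traveler pays $4,550 − $3,581.80 = $968.20. Plan pays $8,069 − $968.20 = $7,100.80.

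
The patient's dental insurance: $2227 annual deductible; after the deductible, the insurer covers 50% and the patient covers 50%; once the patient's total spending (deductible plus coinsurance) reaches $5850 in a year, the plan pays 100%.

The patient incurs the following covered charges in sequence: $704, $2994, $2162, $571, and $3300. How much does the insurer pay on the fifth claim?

$1779

Claim 1 ($704): entire amount goes to the deductible. Cost to patient: $704. OOP to date $704. Plan pays $704 − $704 = $0.
Claim 2 ($2994): $1523 to deductible, leaving $1471; patient's 50% is $735.50. Patient pays $2258.50; OOP now $2962.50. Plan pays $2994 − $2258.50 = $735.50.
Claim 3 ($2162): deductible met; 50% of $2162 = $1081. Patient owes $1081 (running OOP $4043.50). Plan pays $2162 − $1081 = $1081.
Claim 4 ($571): 50% coinsurance on $571 = $285.50. Cost to patient: $285.50. OOP to date $4329. Plan pays $571 − $285.50 = $285.50.
Claim 5 ($3300): deductible already satisfied, so patient's share is 50% × $3300 = $1650. That would push OOP to $5979, over the $5850 cap, so patient pays $5850 − $4329 = $1521. Insurer: $3300 − $1521 = $1779.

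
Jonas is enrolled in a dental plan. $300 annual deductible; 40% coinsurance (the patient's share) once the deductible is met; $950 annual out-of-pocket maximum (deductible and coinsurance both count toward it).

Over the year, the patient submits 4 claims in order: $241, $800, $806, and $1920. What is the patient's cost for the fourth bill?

#1 ($241): all of it applies to the deductible. Cost to patient: $241. OOP to date $241.
#2 ($800): $59 finishes the deductible; $741 goes to coinsurance; 40% of $741 = $296.40. Patient owes $355.40 (running OOP $596.40).
#3 ($806): 40% coinsurance on $806 = $322.40. Patient owes $322.40 (running OOP $918.80).
#4 ($1920): deductible met; 40% of $1920 = $768. Adding that to $918.80 gives $1686.80, past the $950 cap; patient pays only $950 − $918.80 = $31.20.

$31.20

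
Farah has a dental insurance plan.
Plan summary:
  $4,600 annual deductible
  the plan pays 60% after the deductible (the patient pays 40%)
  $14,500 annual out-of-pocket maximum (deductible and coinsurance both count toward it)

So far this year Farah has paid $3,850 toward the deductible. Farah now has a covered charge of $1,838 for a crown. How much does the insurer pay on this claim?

Deductible still to meet: $4,600 − $3,850 = $750.
After the $750 deductible portion, $1,838 − $750 = $1,088 is subject to coinsurance.
40% of $1,088 = $435.20 falls to the patient.
Patient responsibility before any cap: $750 + $435.20 = $1,185.20.
Year-to-date out-of-pocket becomes $3,850 + $1,185.20 = $5,035.20, still under the $14,500 maximum, so no cap applies.
Insurer pays the balance: $1,838 − $1,185.20 = $652.80.

$652.80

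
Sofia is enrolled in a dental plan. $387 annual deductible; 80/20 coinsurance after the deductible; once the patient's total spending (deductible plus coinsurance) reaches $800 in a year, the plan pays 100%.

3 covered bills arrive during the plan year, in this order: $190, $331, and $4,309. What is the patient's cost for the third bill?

Claim 1 — $190: entire amount goes to the deductible. Patient pays $190; OOP now $190.
Claim 2 — $331: $197 finishes the deductible; $134 goes to coinsurance; coinsurance $134 × 20% = $26.80. Patient owes $223.80 (running OOP $413.80).
Claim 3 — $4,309: 20% coinsurance on $4,309 = $861.80. That would push OOP to $1,275.60, over the $800 cap, so patient pays $800 − $413.80 = $386.20.

$386.20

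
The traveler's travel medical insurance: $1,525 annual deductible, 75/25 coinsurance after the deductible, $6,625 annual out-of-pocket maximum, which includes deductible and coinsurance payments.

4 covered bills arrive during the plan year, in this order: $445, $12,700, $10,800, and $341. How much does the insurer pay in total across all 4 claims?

$17,661

Claim 1 ($445): all of it applies to the deductible. Cost to traveler: $445. OOP to date $445. Plan pays $445 − $445 = $0.
Claim 2 ($12,700): deductible takes $1,080, $11,620 remains; 25% of $11,620 = $2,905. Cost to traveler: $3,985. OOP to date $4,430. Plan pays $12,700 − $3,985 = $8,715.
Claim 3 ($10,800): deductible met; 25% of $10,800 = $2,700. Adding that to $4,430 gives $7,130, past the $6,625 cap; traveler pays only $6,625 − $4,430 = $2,195. Plan pays $10,800 − $2,195 = $8,605.
Claim 4 ($341): 25% coinsurance on $341 = $85.25. That would push OOP to $6,710.25, over the $6,625 cap, so traveler pays $6,625 − $6,625 = $0. Plan pays $341 − $0 = $341.
Insurer total = bills − traveler's total = $24,286 − $6,625 = $17,661.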